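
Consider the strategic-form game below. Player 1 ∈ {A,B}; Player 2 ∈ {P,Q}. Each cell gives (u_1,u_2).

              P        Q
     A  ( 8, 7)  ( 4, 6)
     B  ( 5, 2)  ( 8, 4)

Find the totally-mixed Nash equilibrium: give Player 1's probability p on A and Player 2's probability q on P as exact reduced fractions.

P1 indiff ⇒ q·8+(1-q)·4 = q·5+(1-q)·8 ⇒ q(3) = (1-q)(4) ⇒ q = 4/7
P2 indiff ⇒ p·7+(1-p)·2 = p·6+(1-p)·4 ⇒ p(1) = (1-p)(2) ⇒ p = 2/3

(p,q) = (2/3, 4/7)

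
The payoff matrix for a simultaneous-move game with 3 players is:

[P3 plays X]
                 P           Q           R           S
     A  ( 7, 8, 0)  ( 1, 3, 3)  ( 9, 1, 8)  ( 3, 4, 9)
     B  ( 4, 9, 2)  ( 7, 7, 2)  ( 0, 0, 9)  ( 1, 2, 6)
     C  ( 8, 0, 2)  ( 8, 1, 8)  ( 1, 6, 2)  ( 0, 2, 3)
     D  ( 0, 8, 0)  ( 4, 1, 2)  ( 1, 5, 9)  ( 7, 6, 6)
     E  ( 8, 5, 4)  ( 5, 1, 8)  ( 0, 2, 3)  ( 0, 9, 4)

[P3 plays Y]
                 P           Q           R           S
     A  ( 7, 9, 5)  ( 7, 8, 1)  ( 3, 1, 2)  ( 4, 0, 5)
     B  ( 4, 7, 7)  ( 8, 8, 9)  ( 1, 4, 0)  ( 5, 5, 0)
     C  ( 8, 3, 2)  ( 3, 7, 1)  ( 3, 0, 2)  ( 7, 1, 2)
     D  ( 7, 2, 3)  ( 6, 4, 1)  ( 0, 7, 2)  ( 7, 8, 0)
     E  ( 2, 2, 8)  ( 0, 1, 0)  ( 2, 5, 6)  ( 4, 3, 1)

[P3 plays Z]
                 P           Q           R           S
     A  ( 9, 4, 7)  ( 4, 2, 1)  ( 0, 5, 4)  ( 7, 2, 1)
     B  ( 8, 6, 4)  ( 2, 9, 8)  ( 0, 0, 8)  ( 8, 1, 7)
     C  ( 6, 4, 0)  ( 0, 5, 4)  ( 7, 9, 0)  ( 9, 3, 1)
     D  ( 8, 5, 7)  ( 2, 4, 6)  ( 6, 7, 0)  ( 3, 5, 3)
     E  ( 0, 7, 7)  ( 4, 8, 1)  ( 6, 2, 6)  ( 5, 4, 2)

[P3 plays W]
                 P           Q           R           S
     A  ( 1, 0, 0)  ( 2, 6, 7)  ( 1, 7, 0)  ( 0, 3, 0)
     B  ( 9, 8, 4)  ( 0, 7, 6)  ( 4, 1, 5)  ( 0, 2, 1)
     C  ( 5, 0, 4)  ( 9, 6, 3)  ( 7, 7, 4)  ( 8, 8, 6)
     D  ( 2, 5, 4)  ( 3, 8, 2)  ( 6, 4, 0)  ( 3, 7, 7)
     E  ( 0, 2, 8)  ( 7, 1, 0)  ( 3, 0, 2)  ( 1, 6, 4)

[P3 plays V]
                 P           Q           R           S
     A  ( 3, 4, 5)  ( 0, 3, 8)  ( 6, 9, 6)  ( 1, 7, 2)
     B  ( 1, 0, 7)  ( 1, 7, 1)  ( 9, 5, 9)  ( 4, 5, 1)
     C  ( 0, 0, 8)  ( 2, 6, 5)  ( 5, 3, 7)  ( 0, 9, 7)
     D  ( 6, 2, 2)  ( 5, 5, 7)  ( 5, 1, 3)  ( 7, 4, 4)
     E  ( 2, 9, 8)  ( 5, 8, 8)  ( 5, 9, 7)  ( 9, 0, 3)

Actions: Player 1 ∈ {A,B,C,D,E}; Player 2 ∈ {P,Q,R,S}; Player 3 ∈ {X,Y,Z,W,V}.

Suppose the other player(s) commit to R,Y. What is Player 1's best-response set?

u_1(A vs R,Y) = 3
u_1(B vs R,Y) = 1
u_1(C vs R,Y) = 3
u_1(D vs R,Y) = 0
u_1(E vs R,Y) = 2
max payoff 3 at {A,C}

argmax u_1 = {A,C}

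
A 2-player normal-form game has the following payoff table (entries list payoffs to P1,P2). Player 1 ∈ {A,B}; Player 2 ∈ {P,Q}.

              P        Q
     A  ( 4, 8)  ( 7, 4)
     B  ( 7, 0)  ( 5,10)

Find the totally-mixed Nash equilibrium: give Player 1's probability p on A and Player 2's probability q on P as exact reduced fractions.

P1 mixes 5/7 on A; P2 mixes 2/5 on P

P1 indiff ⇒ q·4+(1-q)·7 = q·7+(1-q)·5 ⇒ q(-3) = (1-q)(-2) ⇒ q = 2/5
P2 indiff ⇒ p·8+(1-p)·0 = p·4+(1-p)·10 ⇒ p(4) = (1-p)(10) ⇒ p = 5/7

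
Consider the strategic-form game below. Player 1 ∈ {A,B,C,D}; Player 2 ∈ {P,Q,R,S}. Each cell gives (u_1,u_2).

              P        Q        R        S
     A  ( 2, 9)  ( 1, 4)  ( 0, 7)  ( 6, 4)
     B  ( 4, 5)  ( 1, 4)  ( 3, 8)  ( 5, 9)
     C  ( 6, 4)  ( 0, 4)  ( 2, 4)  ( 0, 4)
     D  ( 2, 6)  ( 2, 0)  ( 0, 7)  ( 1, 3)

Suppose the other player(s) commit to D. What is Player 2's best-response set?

u_2(P vs D) = 6
u_2(Q vs D) = 0
u_2(R vs D) = 7
u_2(S vs D) = 3
max payoff 7 at {R}

P2 best: {R}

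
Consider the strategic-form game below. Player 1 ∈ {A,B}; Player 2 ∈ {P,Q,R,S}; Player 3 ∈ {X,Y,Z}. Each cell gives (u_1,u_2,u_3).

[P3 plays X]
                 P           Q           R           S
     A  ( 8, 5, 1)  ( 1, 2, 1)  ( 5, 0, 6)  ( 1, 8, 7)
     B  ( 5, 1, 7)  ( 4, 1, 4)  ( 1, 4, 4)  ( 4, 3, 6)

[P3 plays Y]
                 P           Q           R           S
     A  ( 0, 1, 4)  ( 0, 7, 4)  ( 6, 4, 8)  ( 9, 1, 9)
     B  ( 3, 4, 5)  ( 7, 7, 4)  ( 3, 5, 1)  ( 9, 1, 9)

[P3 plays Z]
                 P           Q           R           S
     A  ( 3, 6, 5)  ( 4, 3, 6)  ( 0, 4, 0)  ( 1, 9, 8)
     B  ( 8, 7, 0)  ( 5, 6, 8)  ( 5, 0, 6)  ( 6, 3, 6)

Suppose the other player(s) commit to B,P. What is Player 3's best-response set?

u_3(X vs B,P) = 7
u_3(Y vs B,P) = 5
u_3(Z vs B,P) = 0
max payoff 7 at {X}

P3 best: {X}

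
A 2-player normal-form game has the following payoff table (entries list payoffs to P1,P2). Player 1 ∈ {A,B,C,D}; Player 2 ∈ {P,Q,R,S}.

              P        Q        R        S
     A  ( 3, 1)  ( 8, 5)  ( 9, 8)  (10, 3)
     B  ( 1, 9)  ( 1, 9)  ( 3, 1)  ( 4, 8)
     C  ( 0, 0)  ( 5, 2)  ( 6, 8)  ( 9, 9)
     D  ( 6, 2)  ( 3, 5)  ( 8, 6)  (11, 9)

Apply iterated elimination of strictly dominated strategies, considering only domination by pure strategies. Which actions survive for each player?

P1 drop B (A beats it: P:3>1 Q:8>1 R:9>3 S:10>4)
P1 drop C (A beats it: P:3>0 Q:8>5 R:9>6 S:10>9)
P2 drop P (Q beats it: A:5>1 D:5>2)
P2 drop Q (R beats it: A:8>5 D:6>5)
P1→{A,D} P2→{R,S}

IESDS → P1:{A,D} P2:{R,S}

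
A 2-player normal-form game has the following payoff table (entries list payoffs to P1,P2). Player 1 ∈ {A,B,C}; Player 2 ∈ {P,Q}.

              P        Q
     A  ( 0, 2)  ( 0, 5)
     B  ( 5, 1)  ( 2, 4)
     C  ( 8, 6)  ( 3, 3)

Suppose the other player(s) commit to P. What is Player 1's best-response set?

u_1(A vs P) = 0
u_1(B vs P) = 5
u_1(C vs P) = 8
max payoff 8 at {C}

argmax u_1 = {C}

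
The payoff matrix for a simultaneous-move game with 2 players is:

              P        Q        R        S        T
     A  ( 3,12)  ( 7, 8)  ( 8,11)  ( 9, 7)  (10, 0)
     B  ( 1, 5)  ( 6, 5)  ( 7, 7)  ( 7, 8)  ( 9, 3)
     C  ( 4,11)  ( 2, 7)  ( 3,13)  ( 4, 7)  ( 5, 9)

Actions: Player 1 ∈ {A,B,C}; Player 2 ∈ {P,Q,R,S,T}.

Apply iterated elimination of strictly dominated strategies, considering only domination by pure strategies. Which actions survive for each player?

Remaining: P1:{A,C} P2:{P,R}

P1 drop B (A beats it: P:3>1 Q:7>6 R:8>7 S:9>7 T:10>9)
P2 drop Q (P beats it: A:12>8 C:11>7)
P2 drop S (P beats it: A:12>7 C:11>7)
P2 drop T (P beats it: A:12>0 C:11>9)
P1→{A,C} P2→{P,R}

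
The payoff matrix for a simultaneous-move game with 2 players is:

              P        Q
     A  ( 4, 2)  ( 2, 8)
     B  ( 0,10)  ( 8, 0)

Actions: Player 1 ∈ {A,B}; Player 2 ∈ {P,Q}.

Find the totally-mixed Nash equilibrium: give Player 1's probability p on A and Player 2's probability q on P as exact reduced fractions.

P1 indiff ⇒ q·4+(1-q)·2 = q·0+(1-q)·8 ⇒ q(4) = (1-q)(6) ⇒ q = 3/5
P2 indiff ⇒ p·2+(1-p)·10 = p·8+(1-p)·0 ⇒ p(-6) = (1-p)(-10) ⇒ p = 5/8

P1 mixes 5/8 on A; P2 mixes 3/5 on P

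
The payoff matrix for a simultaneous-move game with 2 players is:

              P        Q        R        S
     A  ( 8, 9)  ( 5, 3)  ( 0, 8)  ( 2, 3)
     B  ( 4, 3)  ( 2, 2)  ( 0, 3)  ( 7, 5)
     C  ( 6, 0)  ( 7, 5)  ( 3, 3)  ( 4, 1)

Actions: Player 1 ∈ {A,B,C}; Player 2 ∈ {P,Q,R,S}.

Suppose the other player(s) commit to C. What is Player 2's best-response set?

u_2(P vs C) = 0
u_2(Q vs C) = 5
u_2(R vs C) = 3
u_2(S vs C) = 1
max payoff 5 at {Q}

argmax u_2 = {Q}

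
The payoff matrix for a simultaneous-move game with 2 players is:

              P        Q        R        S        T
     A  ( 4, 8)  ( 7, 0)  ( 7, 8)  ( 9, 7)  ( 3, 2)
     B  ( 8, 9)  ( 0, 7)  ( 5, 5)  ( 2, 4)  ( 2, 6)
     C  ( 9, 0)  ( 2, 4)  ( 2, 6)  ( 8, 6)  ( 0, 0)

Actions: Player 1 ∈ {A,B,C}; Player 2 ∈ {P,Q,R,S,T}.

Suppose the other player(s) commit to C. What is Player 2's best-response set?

BR_2 = {R,S}

u_2(P vs C) = 0
u_2(Q vs C) = 4
u_2(R vs C) = 6
u_2(S vs C) = 6
u_2(T vs C) = 0
max payoff 6 at {R,S}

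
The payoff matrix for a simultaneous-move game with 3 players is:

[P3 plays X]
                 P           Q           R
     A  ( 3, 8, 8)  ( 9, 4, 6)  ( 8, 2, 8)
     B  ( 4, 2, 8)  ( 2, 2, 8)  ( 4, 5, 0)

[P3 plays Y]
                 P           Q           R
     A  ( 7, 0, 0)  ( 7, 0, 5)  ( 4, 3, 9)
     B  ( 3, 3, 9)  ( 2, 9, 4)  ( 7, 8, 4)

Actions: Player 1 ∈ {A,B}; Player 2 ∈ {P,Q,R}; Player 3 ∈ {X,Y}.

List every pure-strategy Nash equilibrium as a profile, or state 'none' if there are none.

(A,P,X): not NE [P1→B gives 4>3]
(A,P,Y): not NE [P2→R gives 3>0; P3→X gives 8>0]
(A,Q,X): not NE [P2→P gives 8>4]
(A,Q,Y): not NE [P2→R gives 3>0; P3→X gives 6>5]
(A,R,X): not NE [P2→P gives 8>2; P3→Y gives 9>8]
(A,R,Y): not NE [P1→B gives 7>4]
(B,P,X): not NE [P2→R gives 5>2; P3→Y gives 9>8]
(B,P,Y): not NE [P1→A gives 7>3; P2→Q gives 9>3]
(B,Q,X): not NE [P1→A gives 9>2; P2→R gives 5>2]
(B,Q,Y): not NE [P1→A gives 7>2; P3→X gives 8>4]
(B,R,X): not NE [P1→A gives 8>4; P3→Y gives 4>0]
(B,R,Y): not NE [P2→Q gives 9>8]

Equilibria: none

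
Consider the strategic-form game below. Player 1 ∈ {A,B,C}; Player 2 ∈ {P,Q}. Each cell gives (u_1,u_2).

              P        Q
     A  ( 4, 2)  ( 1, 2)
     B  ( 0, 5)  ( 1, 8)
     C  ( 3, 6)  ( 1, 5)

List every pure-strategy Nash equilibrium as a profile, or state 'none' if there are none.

(A,P): NE
(A,Q): NE
(B,P): not NE [P1→A gives 4>0; P2→Q gives 8>5]
(B,Q): NE
(C,P): not NE [P1→A gives 4>3]
(C,Q): not NE [P2→P gives 6>5]

Nash profiles: (A,P), (A,Q), (B,Q)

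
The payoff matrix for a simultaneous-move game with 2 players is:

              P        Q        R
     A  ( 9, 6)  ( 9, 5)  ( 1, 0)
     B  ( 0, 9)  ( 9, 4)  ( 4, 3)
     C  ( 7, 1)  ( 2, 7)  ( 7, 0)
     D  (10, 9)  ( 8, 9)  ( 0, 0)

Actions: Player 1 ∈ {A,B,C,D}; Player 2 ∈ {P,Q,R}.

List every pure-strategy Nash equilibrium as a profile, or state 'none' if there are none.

PSNE = {(D,P)}

(A,P): not NE [P1→D gives 10>9]
(A,Q): not NE [P2→P gives 6>5]
(A,R): not NE [P1→C gives 7>1; P2→P gives 6>0]
(B,P): not NE [P1→D gives 10>0]
(B,Q): not NE [P2→P gives 9>4]
(B,R): not NE [P1→C gives 7>4; P2→P gives 9>3]
(C,P): not NE [P1→D gives 10>7; P2→Q gives 7>1]
(C,Q): not NE [P1→B gives 9>2]
(C,R): not NE [P2→Q gives 7>0]
(D,P): NE
(D,Q): not NE [P1→B gives 9>8]
(D,R): not NE [P1→C gives 7>0; P2→Q gives 9>0]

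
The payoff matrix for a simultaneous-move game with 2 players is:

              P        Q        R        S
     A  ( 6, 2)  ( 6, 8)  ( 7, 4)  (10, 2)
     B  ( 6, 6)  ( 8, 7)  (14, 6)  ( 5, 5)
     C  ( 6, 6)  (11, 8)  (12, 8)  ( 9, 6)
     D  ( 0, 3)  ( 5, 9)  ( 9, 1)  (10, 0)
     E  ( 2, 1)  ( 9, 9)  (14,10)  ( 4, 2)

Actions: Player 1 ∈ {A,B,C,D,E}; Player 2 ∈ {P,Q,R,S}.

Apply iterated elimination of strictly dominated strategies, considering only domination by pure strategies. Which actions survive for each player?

P2 drop P (Q beats it: A:8>2 B:7>6 C:8>6 D:9>3 E:9>1)
P2 drop S (Q beats it: A:8>2 B:7>5 C:8>6 D:9>0 E:9>2)
P1 drop A (B beats it: Q:8>6 R:14>7)
P1 drop D (B beats it: Q:8>5 R:14>9)
P1→{B,C,E} P2→{Q,R}

IESDS → P1:{B,C,E} P2:{Q,R}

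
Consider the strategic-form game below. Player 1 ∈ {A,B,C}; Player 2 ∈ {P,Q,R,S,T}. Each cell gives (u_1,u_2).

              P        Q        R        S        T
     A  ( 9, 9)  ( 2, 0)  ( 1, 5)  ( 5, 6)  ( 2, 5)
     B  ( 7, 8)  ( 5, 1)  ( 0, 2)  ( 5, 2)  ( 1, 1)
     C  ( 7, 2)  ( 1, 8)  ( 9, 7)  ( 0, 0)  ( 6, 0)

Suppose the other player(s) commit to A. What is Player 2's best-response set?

argmax u_2 = {P}

u_2(P vs A) = 9
u_2(Q vs A) = 0
u_2(R vs A) = 5
u_2(S vs A) = 6
u_2(T vs A) = 5
max payoff 9 at {P}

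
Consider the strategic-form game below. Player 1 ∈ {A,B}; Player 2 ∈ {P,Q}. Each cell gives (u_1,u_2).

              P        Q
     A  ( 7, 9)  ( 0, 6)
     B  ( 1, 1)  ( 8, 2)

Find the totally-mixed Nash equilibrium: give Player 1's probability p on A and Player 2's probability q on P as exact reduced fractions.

P1 indiff ⇒ q·7+(1-q)·0 = q·1+(1-q)·8 ⇒ q(6) = (1-q)(8) ⇒ q = 4/7
P2 indiff ⇒ p·9+(1-p)·1 = p·6+(1-p)·2 ⇒ p(3) = (1-p)(1) ⇒ p = 1/4

P1 mixes 1/4 on A; P2 mixes 4/7 on P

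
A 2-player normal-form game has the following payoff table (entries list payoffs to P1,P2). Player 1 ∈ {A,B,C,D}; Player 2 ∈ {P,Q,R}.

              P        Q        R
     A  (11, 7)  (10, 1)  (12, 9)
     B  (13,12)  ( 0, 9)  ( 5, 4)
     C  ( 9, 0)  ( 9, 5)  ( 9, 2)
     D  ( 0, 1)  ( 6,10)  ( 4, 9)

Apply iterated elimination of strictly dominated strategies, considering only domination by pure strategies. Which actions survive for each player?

IESDS → P1:{A,B} P2:{P,R}

P1 drop C (A beats it: P:11>9 Q:10>9 R:12>9)
P1 drop D (A beats it: P:11>0 Q:10>6 R:12>4)
P2 drop Q (P beats it: A:7>1 B:12>9)
P1→{A,B} P2→{P,R}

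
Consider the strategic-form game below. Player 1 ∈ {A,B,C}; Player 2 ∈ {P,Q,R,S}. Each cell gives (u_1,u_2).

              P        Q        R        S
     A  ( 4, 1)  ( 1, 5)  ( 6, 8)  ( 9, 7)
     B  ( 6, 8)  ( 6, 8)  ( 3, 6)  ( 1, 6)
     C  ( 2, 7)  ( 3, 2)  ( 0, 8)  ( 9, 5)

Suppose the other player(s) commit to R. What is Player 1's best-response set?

BR_1 = {A}

u_1(A vs R) = 6
u_1(B vs R) = 3
u_1(C vs R) = 0
max payoff 6 at {A}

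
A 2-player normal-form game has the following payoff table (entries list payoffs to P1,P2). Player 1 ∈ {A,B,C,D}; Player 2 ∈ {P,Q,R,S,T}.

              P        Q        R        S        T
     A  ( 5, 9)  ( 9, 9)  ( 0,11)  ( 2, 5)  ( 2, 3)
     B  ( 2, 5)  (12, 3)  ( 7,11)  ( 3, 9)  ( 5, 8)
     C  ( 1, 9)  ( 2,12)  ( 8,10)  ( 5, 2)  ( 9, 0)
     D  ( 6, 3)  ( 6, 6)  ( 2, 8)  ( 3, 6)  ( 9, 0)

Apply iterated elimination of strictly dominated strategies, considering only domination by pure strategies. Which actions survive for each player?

P2 drop P (R beats it: A:11>9 B:11>5 C:10>9 D:8>3)
P1 drop A (B beats it: Q:12>9 R:7>0 S:3>2 T:5>2)
P2 drop S (R beats it: B:11>9 C:10>2 D:8>6)
P2 drop T (R beats it: B:11>8 C:10>0 D:8>0)
P1 drop D (B beats it: Q:12>6 R:7>2)
P1→{B,C} P2→{Q,R}

Remaining: P1:{B,C} P2:{Q,R}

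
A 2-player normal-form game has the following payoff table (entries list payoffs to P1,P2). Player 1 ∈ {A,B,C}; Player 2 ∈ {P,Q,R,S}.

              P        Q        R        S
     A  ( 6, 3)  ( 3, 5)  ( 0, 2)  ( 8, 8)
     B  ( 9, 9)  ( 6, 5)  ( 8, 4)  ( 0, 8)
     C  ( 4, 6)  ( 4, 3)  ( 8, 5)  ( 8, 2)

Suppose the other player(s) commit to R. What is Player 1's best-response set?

P1 best: {B,C}

u_1(A vs R) = 0
u_1(B vs R) = 8
u_1(C vs R) = 8
max payoff 8 at {B,C}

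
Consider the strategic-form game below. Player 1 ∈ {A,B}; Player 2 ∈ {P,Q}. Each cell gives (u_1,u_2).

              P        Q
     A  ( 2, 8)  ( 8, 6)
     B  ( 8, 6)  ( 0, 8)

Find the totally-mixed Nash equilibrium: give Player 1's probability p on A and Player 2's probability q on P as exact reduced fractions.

p=1/2, q=4/7

P1 indiff ⇒ q·2+(1-q)·8 = q·8+(1-q)·0 ⇒ q(-6) = (1-q)(-8) ⇒ q = 4/7
P2 indiff ⇒ p·8+(1-p)·6 = p·6+(1-p)·8 ⇒ p(2) = (1-p)(2) ⇒ p = 1/2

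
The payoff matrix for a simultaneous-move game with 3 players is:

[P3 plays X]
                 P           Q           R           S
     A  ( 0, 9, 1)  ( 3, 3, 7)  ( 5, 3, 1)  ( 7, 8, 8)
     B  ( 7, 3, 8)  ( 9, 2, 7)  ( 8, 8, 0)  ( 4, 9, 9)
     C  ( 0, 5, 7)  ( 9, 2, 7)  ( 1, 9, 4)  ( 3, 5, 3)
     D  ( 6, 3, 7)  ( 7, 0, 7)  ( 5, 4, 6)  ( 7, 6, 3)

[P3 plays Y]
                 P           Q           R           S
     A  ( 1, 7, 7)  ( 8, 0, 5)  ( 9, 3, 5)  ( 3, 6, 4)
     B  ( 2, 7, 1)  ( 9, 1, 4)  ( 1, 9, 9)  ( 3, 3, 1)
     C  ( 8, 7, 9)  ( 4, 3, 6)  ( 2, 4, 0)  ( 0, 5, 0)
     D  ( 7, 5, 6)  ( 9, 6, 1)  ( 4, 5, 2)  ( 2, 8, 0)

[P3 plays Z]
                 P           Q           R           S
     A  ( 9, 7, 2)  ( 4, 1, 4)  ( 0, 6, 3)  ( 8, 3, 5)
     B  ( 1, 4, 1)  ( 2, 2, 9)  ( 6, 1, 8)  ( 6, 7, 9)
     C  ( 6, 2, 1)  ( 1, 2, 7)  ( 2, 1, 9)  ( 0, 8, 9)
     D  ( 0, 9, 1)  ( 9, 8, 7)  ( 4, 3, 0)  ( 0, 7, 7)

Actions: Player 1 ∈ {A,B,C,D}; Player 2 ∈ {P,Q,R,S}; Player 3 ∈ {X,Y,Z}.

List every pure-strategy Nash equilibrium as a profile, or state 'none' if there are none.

(A,P,X): not NE [P1→B gives 7>0; P3→Y gives 7>1]
(A,P,Y): not NE [P1→C gives 8>1]
(A,P,Z): not NE [P3→Y gives 7>2]
(A,Q,X): not NE [P1→C gives 9>3; P2→P gives 9>3]
(A,Q,Y): not NE [P1→D gives 9>8; P2→P gives 7>0; P3→X gives 7>5]
(A,Q,Z): not NE [P1→D gives 9>4; P2→P gives 7>1; P3→X gives 7>4]
(A,R,X): not NE [P1→B gives 8>5; P2→P gives 9>3; P3→Y gives 5>1]
(A,R,Y): not NE [P2→P gives 7>3]
(A,R,Z): not NE [P1→B gives 6>0; P2→P gives 7>6; P3→Y gives 5>3]
(A,S,X): not NE [P2→P gives 9>8]
(A,S,Y): not NE [P2→P gives 7>6; P3→X gives 8>4]
(A,S,Z): not NE [P2→P gives 7>3; P3→X gives 8>5]
(B,P,X): not NE [P2→S gives 9>3]
(B,P,Y): not NE [P1→C gives 8>2; P2→R gives 9>7; P3→X gives 8>1]
(B,P,Z): not NE [P1→A gives 9>1; P2→S gives 7>4; P3→X gives 8>1]
(B,Q,X): not NE [P2→S gives 9>2; P3→Z gives 9>7]
(B,Q,Y): not NE [P2→R gives 9>1; P3→Z gives 9>4]
(B,Q,Z): not NE [P1→D gives 9>2; P2→S gives 7>2]
(B,R,X): not NE [P2→S gives 9>8; P3→Y gives 9>0]
(B,R,Y): not NE [P1→A gives 9>1]
(B,R,Z): not NE [P2→S gives 7>1; P3→Y gives 9>8]
(B,S,X): not NE [P1→D gives 7>4]
(B,S,Y): not NE [P2→R gives 9>3; P3→Z gives 9>1]
(B,S,Z): not NE [P1→A gives 8>6]
(C,P,X): not NE [P1→B gives 7>0; P2→R gives 9>5; P3→Y gives 9>7]
(C,P,Y): NE
(C,P,Z): not NE [P1→A gives 9>6; P2→S gives 8>2; P3→Y gives 9>1]
(C,Q,X): not NE [P2→R gives 9>2]
(C,Q,Y): not NE [P1→D gives 9>4; P2→P gives 7>3; P3→Z gives 7>6]
(C,Q,Z): not NE [P1→D gives 9>1; P2→S gives 8>2]
(C,R,X): not NE [P1→B gives 8>1; P3→Z gives 9>4]
(C,R,Y): not NE [P1→A gives 9>2; P2→P gives 7>4; P3→Z gives 9>0]
(C,R,Z): not NE [P1→B gives 6>2; P2→S gives 8>1]
(C,S,X): not NE [P1→D gives 7>3; P2→R gives 9>5; P3→Z gives 9>3]
(C,S,Y): not NE [P1→B gives 3>0; P2→P gives 7>5; P3→Z gives 9>0]
(C,S,Z): not NE [P1→A gives 8>0]
(D,P,X): not NE [P1→B gives 7>6; P2→S gives 6>3]
(D,P,Y): not NE [P1→C gives 8>7; P2→S gives 8>5; P3→X gives 7>6]
(D,P,Z): not NE [P1→A gives 9>0; P3→X gives 7>1]
(D,Q,X): not NE [P1→C gives 9>7; P2→S gives 6>0]
(D,Q,Y): not NE [P2→S gives 8>6; P3→Z gives 7>1]
(D,Q,Z): not NE [P2→P gives 9>8]
(D,R,X): not NE [P1→B gives 8>5; P2→S gives 6>4]
(D,R,Y): not NE [P1→A gives 9>4; P2→S gives 8>5; P3→X gives 6>2]
(D,R,Z): not NE [P1→B gives 6>4; P2→P gives 9>3; P3→X gives 6>0]
(D,S,X): not NE [P3→Z gives 7>3]
(D,S,Y): not NE [P1→B gives 3>2; P3→Z gives 7>0]
(D,S,Z): not NE [P1→A gives 8>0; P2→P gives 9>7]

Nash profiles: (C,P,Y)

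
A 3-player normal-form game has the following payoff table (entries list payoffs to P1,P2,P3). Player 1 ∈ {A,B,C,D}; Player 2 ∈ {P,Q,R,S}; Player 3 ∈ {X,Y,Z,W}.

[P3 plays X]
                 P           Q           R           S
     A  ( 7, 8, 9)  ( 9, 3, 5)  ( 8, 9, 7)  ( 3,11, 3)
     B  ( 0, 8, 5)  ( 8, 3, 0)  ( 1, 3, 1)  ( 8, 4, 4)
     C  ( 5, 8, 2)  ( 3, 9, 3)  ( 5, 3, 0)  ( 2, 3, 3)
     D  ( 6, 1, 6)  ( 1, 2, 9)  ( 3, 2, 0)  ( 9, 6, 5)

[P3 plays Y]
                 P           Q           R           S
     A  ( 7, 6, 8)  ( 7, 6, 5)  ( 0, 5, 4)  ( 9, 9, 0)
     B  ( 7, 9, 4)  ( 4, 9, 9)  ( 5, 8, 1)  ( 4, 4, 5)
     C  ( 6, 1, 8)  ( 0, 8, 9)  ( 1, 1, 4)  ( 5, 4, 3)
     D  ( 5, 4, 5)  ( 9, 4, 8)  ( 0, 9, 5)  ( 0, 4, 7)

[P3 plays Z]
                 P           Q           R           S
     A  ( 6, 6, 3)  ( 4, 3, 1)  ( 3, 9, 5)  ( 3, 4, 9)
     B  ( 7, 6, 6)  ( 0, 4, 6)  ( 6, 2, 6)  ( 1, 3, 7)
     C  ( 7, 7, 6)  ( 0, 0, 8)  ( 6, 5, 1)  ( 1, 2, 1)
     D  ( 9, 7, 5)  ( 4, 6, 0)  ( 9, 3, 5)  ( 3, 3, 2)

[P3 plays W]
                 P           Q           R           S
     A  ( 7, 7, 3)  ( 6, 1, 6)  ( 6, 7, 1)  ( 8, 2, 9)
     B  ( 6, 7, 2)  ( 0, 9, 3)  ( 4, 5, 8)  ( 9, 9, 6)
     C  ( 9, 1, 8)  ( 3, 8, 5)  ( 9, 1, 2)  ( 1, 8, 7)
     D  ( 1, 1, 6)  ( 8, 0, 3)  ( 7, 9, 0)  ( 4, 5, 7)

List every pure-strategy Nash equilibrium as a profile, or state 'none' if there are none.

Equilibria: none

(A,P,X): not NE [P2→S gives 11>8]
(A,P,Y): not NE [P2→S gives 9>6; P3→X gives 9>8]
(A,P,Z): not NE [P1→D gives 9>6; P2→R gives 9>6; P3→X gives 9>3]
(A,P,W): not NE [P1→C gives 9>7; P3→X gives 9>3]
(A,Q,X): not NE [P2→S gives 11>3; P3→W gives 6>5]
(A,Q,Y): not NE [P1→D gives 9>7; P2→S gives 9>6; P3→W gives 6>5]
(A,Q,Z): not NE [P2→R gives 9>3; P3→W gives 6>1]
(A,Q,W): not NE [P1→D gives 8>6; P2→R gives 7>1]
(A,R,X): not NE [P2→S gives 11>9]
(A,R,Y): not NE [P1→B gives 5>0; P2→S gives 9>5; P3→X gives 7>4]
(A,R,Z): not NE [P1→D gives 9>3; P3→X gives 7>5]
(A,R,W): not NE [P1→C gives 9>6; P3→X gives 7>1]
(A,S,X): not NE [P1→D gives 9>3; P3→W gives 9>3]
(A,S,Y): not NE [P3→W gives 9>0]
(A,S,Z): not NE [P2→R gives 9>4]
(A,S,W): not NE [P1→B gives 9>8; P2→R gives 7>2]
(B,P,X): not NE [P1→A gives 7>0; P3→Z gives 6>5]
(B,P,Y): not NE [P3→Z gives 6>4]
(B,P,Z): not NE [P1→D gives 9>7]
(B,P,W): not NE [P1→C gives 9>6; P2→S gives 9>7; P3→Z gives 6>2]
(B,Q,X): not NE [P1→A gives 9>8; P2→P gives 8>3; P3→Y gives 9>0]
(B,Q,Y): not NE [P1→D gives 9>4]
(B,Q,Z): not NE [P1→D gives 4>0; P2→P gives 6>4; P3→Y gives 9>6]
(B,Q,W): not NE [P1→D gives 8>0; P3→Y gives 9>3]
(B,R,X): not NE [P1→A gives 8>1; P2→P gives 8>3; P3→W gives 8>1]
(B,R,Y): not NE [P2→Q gives 9>8; P3→W gives 8>1]
(B,R,Z): not NE [P1→D gives 9>6; P2→P gives 6>2; P3→W gives 8>6]
(B,R,W): not NE [P1→C gives 9>4; P2→S gives 9>5]
(B,S,X): not NE [P1→D gives 9>8; P2→P gives 8>4; P3→Z gives 7>4]
(B,S,Y): not NE [P1→A gives 9>4; P2→Q gives 9>4; P3→Z gives 7>5]
(B,S,Z): not NE [P1→D gives 3>1; P2→P gives 6>3]
(B,S,W): not NE [P3→Z gives 7>6]
(C,P,X): not NE [P1→A gives 7>5; P2→Q gives 9>8; P3→W gives 8>2]
(C,P,Y): not NE [P1→B gives 7>6; P2→Q gives 8>1]
(C,P,Z): not NE [P1→D gives 9>7; P3→W gives 8>6]
(C,P,W): not NE [P2→S gives 8>1]
(C,Q,X): not NE [P1→A gives 9>3; P3→Y gives 9>3]
(C,Q,Y): not NE [P1→D gives 9>0]
(C,Q,Z): not NE [P1→D gives 4>0; P2→P gives 7>0; P3→Y gives 9>8]
(C,Q,W): not NE [P1→D gives 8>3; P3→Y gives 9>5]
(C,R,X): not NE [P1→A gives 8>5; P2→Q gives 9>3; P3→Y gives 4>0]
(C,R,Y): not NE [P1→B gives 5>1; P2→Q gives 8>1]
(C,R,Z): not NE [P1→D gives 9>6; P2→P gives 7>5; P3→Y gives 4>1]
(C,R,W): not NE [P2→S gives 8>1; P3→Y gives 4>2]
(C,S,X): not NE [P1→D gives 9>2; P2→Q gives 9>3; P3→W gives 7>3]
(C,S,Y): not NE [P1→A gives 9>5; P2→Q gives 8>4; P3→W gives 7>3]
(C,S,Z): not NE [P1→D gives 3>1; P2→P gives 7>2; P3→W gives 7>1]
(C,S,W): not NE [P1→B gives 9>1]
(D,P,X): not NE [P1→A gives 7>6; P2→S gives 6>1]
(D,P,Y): not NE [P1→B gives 7>5; P2→R gives 9>4; P3→W gives 6>5]
(D,P,Z): not NE [P3→W gives 6>5]
(D,P,W): not NE [P1→C gives 9>1; P2→R gives 9>1]
(D,Q,X): not NE [P1→A gives 9>1; P2→S gives 6>2]
(D,Q,Y): not NE [P2→R gives 9>4; P3→X gives 9>8]
(D,Q,Z): not NE [P2→P gives 7>6; P3→X gives 9>0]
(D,Q,W): not NE [P2→R gives 9>0; P3→X gives 9>3]
(D,R,X): not NE [P1→A gives 8>3; P2→S gives 6>2; P3→Z gives 5>0]
(D,R,Y): not NE [P1→B gives 5>0]
(D,R,Z): not NE [P2→P gives 7>3]
(D,R,W): not NE [P1→C gives 9>7; P3→Z gives 5>0]
(D,S,X): not NE [P3→W gives 7>5]
(D,S,Y): not NE [P1→A gives 9>0; P2→R gives 9>4]
(D,S,Z): not NE [P2→P gives 7>3; P3→W gives 7>2]
(D,S,W): not NE [P1→B gives 9>4; P2→R gives 9>5]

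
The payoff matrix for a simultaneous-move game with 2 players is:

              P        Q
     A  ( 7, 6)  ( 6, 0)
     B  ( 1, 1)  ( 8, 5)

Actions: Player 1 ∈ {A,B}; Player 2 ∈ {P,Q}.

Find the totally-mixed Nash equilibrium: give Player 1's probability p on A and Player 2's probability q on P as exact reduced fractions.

P1 mixes 2/5 on A; P2 mixes 1/4 on P

P1 indiff ⇒ q·7+(1-q)·6 = q·1+(1-q)·8 ⇒ q(6) = (1-q)(2) ⇒ q = 1/4
P2 indiff ⇒ p·6+(1-p)·1 = p·0+(1-p)·5 ⇒ p(6) = (1-p)(4) ⇒ p = 2/5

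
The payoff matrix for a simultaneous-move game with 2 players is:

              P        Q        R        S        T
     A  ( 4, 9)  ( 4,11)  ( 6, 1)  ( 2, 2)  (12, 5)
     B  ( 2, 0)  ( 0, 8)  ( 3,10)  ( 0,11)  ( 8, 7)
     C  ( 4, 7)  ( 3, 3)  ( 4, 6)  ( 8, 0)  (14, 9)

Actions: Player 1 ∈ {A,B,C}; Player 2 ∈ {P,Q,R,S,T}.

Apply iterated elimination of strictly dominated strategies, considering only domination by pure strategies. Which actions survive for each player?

Survivors P1:{A,C} P2:{P,Q,T}

P1 drop B (A beats it: P:4>2 Q:4>0 R:6>3 S:2>0 T:12>8)
P2 drop R (P beats it: A:9>1 C:7>6)
P2 drop S (P beats it: A:9>2 C:7>0)
P1→{A,C} P2→{P,Q,T}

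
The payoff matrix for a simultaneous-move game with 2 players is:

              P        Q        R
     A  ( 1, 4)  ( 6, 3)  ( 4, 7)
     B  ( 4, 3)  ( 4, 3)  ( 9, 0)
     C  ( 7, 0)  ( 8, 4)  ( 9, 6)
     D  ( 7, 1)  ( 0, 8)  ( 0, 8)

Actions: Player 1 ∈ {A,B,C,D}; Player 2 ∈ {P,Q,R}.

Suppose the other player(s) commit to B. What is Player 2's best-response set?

u_2(P vs B) = 3
u_2(Q vs B) = 3
u_2(R vs B) = 0
max payoff 3 at {P,Q}

P2 best: {P,Q}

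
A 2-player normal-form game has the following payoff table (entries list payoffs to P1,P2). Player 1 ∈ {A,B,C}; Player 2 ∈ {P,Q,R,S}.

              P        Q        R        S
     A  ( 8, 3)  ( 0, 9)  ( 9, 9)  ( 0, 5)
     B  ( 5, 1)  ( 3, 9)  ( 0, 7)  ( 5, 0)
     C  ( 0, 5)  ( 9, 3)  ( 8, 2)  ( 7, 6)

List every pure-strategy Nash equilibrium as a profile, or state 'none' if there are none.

(A,P): not NE [P2→R gives 9>3]
(A,Q): not NE [P1→C gives 9>0]
(A,R): NE
(A,S): not NE [P1→C gives 7>0; P2→R gives 9>5]
(B,P): not NE [P1→A gives 8>5; P2→Q gives 9>1]
(B,Q): not NE [P1→C gives 9>3]
(B,R): not NE [P1→A gives 9>0; P2→Q gives 9>7]
(B,S): not NE [P1→C gives 7>5; P2→Q gives 9>0]
(C,P): not NE [P1→A gives 8>0; P2→S gives 6>5]
(C,Q): not NE [P2→S gives 6>3]
(C,R): not NE [P1→A gives 9>8; P2→S gives 6>2]
(C,S): NE

Nash profiles: (A,R), (C,S)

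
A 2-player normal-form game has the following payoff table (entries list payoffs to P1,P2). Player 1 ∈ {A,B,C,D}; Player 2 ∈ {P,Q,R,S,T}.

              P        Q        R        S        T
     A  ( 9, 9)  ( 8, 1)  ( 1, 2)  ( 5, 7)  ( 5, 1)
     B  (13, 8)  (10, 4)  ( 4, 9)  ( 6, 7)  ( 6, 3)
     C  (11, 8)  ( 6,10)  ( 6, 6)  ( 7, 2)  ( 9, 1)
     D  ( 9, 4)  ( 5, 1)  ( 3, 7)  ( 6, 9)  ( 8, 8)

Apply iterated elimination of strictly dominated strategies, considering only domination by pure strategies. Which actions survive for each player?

P1 drop A (B beats it: P:13>9 Q:10>8 R:4>1 S:6>5 T:6>5)
P1 drop D (C beats it: P:11>9 Q:6>5 R:6>3 S:7>6 T:9>8)
P2 drop S (P beats it: B:8>7 C:8>2)
P2 drop T (P beats it: B:8>3 C:8>1)
P1→{B,C} P2→{P,Q,R}

IESDS → P1:{B,C} P2:{P,Q,R}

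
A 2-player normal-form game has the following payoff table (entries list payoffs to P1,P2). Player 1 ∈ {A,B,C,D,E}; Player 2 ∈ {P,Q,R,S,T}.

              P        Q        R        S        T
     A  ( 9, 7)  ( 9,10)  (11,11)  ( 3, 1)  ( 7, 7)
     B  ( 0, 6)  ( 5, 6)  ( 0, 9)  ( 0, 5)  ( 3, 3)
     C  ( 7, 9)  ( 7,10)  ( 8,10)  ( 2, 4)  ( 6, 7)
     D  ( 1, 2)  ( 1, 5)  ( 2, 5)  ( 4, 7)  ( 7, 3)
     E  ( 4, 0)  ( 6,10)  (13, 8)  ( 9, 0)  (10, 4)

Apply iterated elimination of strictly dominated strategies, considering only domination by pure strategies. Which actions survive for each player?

P1 drop B (A beats it: P:9>0 Q:9>5 R:11>0 S:3>0 T:7>3)
P1 drop C (A beats it: P:9>7 Q:9>7 R:11>8 S:3>2 T:7>6)
P1 drop D (E beats it: P:4>1 Q:6>1 R:13>2 S:9>4 T:10>7)
P2 drop P (Q beats it: A:10>7 E:10>0)
P2 drop S (Q beats it: A:10>1 E:10>0)
P2 drop T (Q beats it: A:10>7 E:10>4)
P1→{A,E} P2→{Q,R}

IESDS → P1:{A,E} P2:{Q,R}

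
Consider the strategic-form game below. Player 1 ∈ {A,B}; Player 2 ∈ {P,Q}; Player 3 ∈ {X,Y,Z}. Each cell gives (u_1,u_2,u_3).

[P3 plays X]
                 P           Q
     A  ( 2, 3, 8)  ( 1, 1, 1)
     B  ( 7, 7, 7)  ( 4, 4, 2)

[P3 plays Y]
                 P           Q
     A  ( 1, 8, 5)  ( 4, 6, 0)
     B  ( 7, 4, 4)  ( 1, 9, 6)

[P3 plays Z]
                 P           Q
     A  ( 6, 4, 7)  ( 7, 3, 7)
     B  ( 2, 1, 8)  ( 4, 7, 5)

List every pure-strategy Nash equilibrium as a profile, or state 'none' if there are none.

(A,P,X): not NE [P1→B gives 7>2]
(A,P,Y): not NE [P1→B gives 7>1; P3→X gives 8>5]
(A,P,Z): not NE [P3→X gives 8>7]
(A,Q,X): not NE [P1→B gives 4>1; P2→P gives 3>1; P3→Z gives 7>1]
(A,Q,Y): not NE [P2→P gives 8>6; P3→Z gives 7>0]
(A,Q,Z): not NE [P2→P gives 4>3]
(B,P,X): not NE [P3→Z gives 8>7]
(B,P,Y): not NE [P2→Q gives 9>4; P3→Z gives 8>4]
(B,P,Z): not NE [P1→A gives 6>2; P2→Q gives 7>1]
(B,Q,X): not NE [P2→P gives 7>4; P3→Y gives 6>2]
(B,Q,Y): not NE [P1→A gives 4>1]
(B,Q,Z): not NE [P1→A gives 7>4; P3→Y gives 6>5]

PSNE: ∅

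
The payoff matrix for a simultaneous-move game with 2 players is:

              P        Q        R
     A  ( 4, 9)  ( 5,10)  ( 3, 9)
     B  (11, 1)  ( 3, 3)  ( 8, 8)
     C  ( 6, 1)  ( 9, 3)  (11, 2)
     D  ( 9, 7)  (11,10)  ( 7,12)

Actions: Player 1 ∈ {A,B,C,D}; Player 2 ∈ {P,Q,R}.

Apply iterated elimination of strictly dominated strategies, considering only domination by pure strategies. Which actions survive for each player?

Remaining: P1:{C,D} P2:{Q,R}

P1 drop A (C beats it: P:6>4 Q:9>5 R:11>3)
P2 drop P (Q beats it: B:3>1 C:3>1 D:10>7)
P1 drop B (C beats it: Q:9>3 R:11>8)
P1→{C,D} P2→{Q,R}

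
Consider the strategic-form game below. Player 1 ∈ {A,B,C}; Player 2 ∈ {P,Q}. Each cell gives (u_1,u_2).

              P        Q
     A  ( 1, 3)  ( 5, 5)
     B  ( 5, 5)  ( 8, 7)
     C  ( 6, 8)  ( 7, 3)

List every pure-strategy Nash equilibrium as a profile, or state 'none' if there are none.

(A,P): not NE [P1→C gives 6>1; P2→Q gives 5>3]
(A,Q): not NE [P1→B gives 8>5]
(B,P): not NE [P1→C gives 6>5; P2→Q gives 7>5]
(B,Q): NE
(C,P): NE
(C,Q): not NE [P1→B gives 8>7; P2→P gives 8>3]

Nash profiles: (B,Q), (C,P)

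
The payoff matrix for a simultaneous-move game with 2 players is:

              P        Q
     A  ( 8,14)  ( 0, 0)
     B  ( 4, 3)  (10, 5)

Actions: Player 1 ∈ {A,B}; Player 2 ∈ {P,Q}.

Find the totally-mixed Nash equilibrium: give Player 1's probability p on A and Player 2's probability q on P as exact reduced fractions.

P1 mixes 1/8 on A; P2 mixes 5/7 on P

P1 indiff ⇒ q·8+(1-q)·0 = q·4+(1-q)·10 ⇒ q(4) = (1-q)(10) ⇒ q = 5/7
P2 indiff ⇒ p·14+(1-p)·3 = p·0+(1-p)·5 ⇒ p(14) = (1-p)(2) ⇒ p = 1/8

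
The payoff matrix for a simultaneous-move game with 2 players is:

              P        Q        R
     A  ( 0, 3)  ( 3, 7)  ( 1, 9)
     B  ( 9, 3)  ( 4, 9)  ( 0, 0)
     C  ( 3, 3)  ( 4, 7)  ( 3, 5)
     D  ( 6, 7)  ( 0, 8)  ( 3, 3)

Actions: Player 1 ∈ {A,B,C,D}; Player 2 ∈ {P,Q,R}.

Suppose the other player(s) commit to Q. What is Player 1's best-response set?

argmax u_1 = {B,C}

u_1(A vs Q) = 3
u_1(B vs Q) = 4
u_1(C vs Q) = 4
u_1(D vs Q) = 0
max payoff 4 at {B,C}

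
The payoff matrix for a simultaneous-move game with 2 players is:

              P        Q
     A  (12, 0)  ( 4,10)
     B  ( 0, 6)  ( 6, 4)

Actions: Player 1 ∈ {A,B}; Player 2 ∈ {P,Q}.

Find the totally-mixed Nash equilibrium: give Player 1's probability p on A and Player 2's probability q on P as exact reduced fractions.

P1 mixes 1/6 on A; P2 mixes 1/7 on P

P1 indiff ⇒ q·12+(1-q)·4 = q·0+(1-q)·6 ⇒ q(12) = (1-q)(2) ⇒ q = 1/7
P2 indiff ⇒ p·0+(1-p)·6 = p·10+(1-p)·4 ⇒ p(-10) = (1-p)(-2) ⇒ p = 1/6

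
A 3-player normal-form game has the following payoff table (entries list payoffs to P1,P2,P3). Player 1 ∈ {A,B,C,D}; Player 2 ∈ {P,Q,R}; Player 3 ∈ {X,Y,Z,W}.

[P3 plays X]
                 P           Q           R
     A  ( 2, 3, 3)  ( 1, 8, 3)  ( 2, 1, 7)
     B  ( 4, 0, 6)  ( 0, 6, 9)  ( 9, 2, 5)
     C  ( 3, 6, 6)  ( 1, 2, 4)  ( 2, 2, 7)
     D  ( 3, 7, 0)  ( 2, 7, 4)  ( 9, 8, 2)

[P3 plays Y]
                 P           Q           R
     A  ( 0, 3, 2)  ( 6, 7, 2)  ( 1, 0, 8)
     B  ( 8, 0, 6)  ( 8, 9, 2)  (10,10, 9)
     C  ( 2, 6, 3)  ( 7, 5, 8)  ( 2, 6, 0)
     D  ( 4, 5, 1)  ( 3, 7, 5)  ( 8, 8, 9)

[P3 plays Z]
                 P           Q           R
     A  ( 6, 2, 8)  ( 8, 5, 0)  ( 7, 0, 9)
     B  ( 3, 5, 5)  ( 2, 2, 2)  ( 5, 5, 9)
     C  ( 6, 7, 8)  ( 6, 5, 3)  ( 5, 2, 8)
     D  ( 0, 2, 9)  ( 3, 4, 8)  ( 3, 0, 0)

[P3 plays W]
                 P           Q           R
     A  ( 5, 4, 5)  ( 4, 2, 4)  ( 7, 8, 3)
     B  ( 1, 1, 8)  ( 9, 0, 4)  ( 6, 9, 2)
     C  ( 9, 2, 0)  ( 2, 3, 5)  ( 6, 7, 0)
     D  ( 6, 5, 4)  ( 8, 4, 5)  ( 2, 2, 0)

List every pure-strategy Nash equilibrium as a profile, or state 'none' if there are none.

(A,P,X): not NE [P1→B gives 4>2; P2→Q gives 8>3; P3→Z gives 8>3]
(A,P,Y): not NE [P1→B gives 8>0; P2→Q gives 7>3; P3→Z gives 8>2]
(A,P,Z): not NE [P2→Q gives 5>2]
(A,P,W): not NE [P1→C gives 9>5; P2→R gives 8>4; P3→Z gives 8>5]
(A,Q,X): not NE [P1→D gives 2>1; P3→W gives 4>3]
(A,Q,Y): not NE [P1→B gives 8>6; P3→W gives 4>2]
(A,Q,Z): not NE [P3→W gives 4>0]
(A,Q,W): not NE [P1→B gives 9>4; P2→R gives 8>2]
(A,R,X): not NE [P1→D gives 9>2; P2→Q gives 8>1; P3→Z gives 9>7]
(A,R,Y): not NE [P1→B gives 10>1; P2→Q gives 7>0; P3→Z gives 9>8]
(A,R,Z): not NE [P2→Q gives 5>0]
(A,R,W): not NE [P3→Z gives 9>3]
(B,P,X): not NE [P2→Q gives 6>0; P3→W gives 8>6]
(B,P,Y): not NE [P2→R gives 10>0; P3→W gives 8>6]
(B,P,Z): not NE [P1→C gives 6>3; P3→W gives 8>5]
(B,P,W): not NE [P1→C gives 9>1; P2→R gives 9>1]
(B,Q,X): not NE [P1→D gives 2>0]
(B,Q,Y): not NE [P2→R gives 10>9; P3→X gives 9>2]
(B,Q,Z): not NE [P1→A gives 8>2; P2→R gives 5>2; P3→X gives 9>2]
(B,Q,W): not NE [P2→R gives 9>0; P3→X gives 9>4]
(B,R,X): not NE [P2→Q gives 6>2; P3→Z gives 9>5]
(B,R,Y): NE
(B,R,Z): not NE [P1→A gives 7>5]
(B,R,W): not NE [P1→A gives 7>6; P3→Z gives 9>2]
(C,P,X): not NE [P1→B gives 4>3; P3→Z gives 8>6]
(C,P,Y): not NE [P1→B gives 8>2; P3→Z gives 8>3]
(C,P,Z): NE
(C,P,W): not NE [P2→R gives 7>2; P3→Z gives 8>0]
(C,Q,X): not NE [P1→D gives 2>1; P2→P gives 6>2; P3→Y gives 8>4]
(C,Q,Y): not NE [P1→B gives 8>7; P2→R gives 6>5]
(C,Q,Z): not NE [P1→A gives 8>6; P2→P gives 7>5; P3→Y gives 8>3]
(C,Q,W): not NE [P1→B gives 9>2; P2→R gives 7>3; P3→Y gives 8>5]
(C,R,X): not NE [P1→D gives 9>2; P2→P gives 6>2; P3→Z gives 8>7]
(C,R,Y): not NE [P1→B gives 10>2; P3→Z gives 8>0]
(C,R,Z): not NE [P1→A gives 7>5; P2→P gives 7>2]
(C,R,W): not NE [P1→A gives 7>6; P3→Z gives 8>0]
(D,P,X): not NE [P1→B gives 4>3; P2→R gives 8>7; P3→Z gives 9>0]
(D,P,Y): not NE [P1→B gives 8>4; P2→R gives 8>5; P3→Z gives 9>1]
(D,P,Z): not NE [P1→C gives 6>0; P2→Q gives 4>2]
(D,P,W): not NE [P1→C gives 9>6; P3→Z gives 9>4]
(D,Q,X): not NE [P2→R gives 8>7; P3→Z gives 8>4]
(D,Q,Y): not NE [P1→B gives 8>3; P2→R gives 8>7; P3→Z gives 8>5]
(D,Q,Z): not NE [P1→A gives 8>3]
(D,Q,W): not NE [P1→B gives 9>8; P2→P gives 5>4; P3→Z gives 8>5]
(D,R,X): not NE [P3→Y gives 9>2]
(D,R,Y): not NE [P1→B gives 10>8]
(D,R,Z): not NE [P1→A gives 7>3; P2→Q gives 4>0; P3→Y gives 9>0]
(D,R,W): not NE [P1→A gives 7>2; P2→P gives 5>2; P3→Y gives 9>0]

Nash profiles: (B,R,Y), (C,P,Z)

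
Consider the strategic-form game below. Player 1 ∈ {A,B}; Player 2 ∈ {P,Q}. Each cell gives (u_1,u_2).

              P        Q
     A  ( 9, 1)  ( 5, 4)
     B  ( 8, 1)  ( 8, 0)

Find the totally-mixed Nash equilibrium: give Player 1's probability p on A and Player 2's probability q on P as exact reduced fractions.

P1 indiff ⇒ q·9+(1-q)·5 = q·8+(1-q)·8 ⇒ q(1) = (1-q)(3) ⇒ q = 3/4
P2 indiff ⇒ p·1+(1-p)·1 = p·4+(1-p)·0 ⇒ p(-3) = (1-p)(-1) ⇒ p = 1/4

(p,q) = (1/4, 3/4)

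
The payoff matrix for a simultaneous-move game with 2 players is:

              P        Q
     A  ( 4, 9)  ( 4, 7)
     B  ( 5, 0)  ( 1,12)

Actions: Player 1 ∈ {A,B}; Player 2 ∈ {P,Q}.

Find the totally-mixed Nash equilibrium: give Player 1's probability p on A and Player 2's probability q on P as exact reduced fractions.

P1 indiff ⇒ q·4+(1-q)·4 = q·5+(1-q)·1 ⇒ q(-1) = (1-q)(-3) ⇒ q = 3/4
P2 indiff ⇒ p·9+(1-p)·0 = p·7+(1-p)·12 ⇒ p(2) = (1-p)(12) ⇒ p = 6/7

(p,q) = (6/7, 3/4)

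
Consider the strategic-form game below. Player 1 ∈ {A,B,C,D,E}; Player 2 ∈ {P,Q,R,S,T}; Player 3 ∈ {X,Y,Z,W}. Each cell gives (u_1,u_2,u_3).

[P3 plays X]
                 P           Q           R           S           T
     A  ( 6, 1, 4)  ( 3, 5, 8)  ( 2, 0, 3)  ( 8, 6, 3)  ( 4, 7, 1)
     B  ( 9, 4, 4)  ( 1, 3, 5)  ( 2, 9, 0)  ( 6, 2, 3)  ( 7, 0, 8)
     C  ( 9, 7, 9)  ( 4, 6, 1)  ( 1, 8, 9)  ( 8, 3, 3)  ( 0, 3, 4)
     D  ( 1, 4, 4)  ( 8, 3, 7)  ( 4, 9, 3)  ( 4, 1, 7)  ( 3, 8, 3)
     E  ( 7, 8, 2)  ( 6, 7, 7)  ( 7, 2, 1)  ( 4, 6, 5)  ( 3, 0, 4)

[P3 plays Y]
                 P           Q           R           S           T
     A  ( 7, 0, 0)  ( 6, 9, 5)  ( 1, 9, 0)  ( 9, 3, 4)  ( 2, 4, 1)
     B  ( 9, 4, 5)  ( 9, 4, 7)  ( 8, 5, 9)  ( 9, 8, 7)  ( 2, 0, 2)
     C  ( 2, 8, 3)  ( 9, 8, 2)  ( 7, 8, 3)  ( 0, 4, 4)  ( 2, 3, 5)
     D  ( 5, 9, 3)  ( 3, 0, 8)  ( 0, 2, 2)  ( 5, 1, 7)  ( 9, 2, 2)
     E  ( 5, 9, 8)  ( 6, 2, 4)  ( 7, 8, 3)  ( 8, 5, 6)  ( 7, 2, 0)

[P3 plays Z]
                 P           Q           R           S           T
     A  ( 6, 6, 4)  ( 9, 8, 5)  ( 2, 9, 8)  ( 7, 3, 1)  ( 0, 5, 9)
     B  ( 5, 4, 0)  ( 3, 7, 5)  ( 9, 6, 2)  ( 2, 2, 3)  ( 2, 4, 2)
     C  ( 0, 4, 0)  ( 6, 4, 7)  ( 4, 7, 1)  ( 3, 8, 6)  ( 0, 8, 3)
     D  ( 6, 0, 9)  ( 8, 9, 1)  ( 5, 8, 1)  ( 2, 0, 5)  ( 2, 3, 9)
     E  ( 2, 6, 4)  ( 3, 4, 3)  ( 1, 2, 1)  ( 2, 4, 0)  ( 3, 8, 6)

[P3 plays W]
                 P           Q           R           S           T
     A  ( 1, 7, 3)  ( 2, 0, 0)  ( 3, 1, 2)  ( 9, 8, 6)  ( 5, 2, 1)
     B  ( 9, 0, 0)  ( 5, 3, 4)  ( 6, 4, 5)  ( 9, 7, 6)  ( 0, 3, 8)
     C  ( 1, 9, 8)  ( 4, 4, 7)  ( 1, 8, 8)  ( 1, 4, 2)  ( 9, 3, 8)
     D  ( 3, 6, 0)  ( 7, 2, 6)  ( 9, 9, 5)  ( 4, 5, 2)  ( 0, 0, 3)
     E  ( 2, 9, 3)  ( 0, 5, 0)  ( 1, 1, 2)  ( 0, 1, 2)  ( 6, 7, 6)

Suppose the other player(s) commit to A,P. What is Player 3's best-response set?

u_3(X vs A,P) = 4
u_3(Y vs A,P) = 0
u_3(Z vs A,P) = 4
u_3(W vs A,P) = 3
max payoff 4 at {X,Z}

P3 best: {X,Z}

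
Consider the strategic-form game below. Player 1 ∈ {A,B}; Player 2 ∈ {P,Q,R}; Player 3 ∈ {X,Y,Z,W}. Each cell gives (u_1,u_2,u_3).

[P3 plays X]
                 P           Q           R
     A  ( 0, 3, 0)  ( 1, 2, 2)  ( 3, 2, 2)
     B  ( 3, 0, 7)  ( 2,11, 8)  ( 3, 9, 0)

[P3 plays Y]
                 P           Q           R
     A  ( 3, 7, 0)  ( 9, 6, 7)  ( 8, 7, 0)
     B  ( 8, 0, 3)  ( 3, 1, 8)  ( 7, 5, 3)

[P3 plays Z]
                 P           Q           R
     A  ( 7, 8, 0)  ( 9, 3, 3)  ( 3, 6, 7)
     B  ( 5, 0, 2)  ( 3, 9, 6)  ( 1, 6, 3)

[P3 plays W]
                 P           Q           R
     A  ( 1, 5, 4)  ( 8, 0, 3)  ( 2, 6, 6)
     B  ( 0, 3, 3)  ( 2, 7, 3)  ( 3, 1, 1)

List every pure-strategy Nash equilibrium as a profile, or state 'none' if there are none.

(A,P,X): not NE [P1→B gives 3>0; P3→W gives 4>0]
(A,P,Y): not NE [P1→B gives 8>3; P3→W gives 4>0]
(A,P,Z): not NE [P3→W gives 4>0]
(A,P,W): not NE [P2→R gives 6>5]
(A,Q,X): not NE [P1→B gives 2>1; P2→P gives 3>2; P3→Y gives 7>2]
(A,Q,Y): not NE [P2→R gives 7>6]
(A,Q,Z): not NE [P2→P gives 8>3; P3→Y gives 7>3]
(A,Q,W): not NE [P2→R gives 6>0; P3→Y gives 7>3]
(A,R,X): not NE [P2→P gives 3>2; P3→Z gives 7>2]
(A,R,Y): not NE [P3→Z gives 7>0]
(A,R,Z): not NE [P2→P gives 8>6]
(A,R,W): not NE [P1→B gives 3>2; P3→Z gives 7>6]
(B,P,X): not NE [P2→Q gives 11>0]
(B,P,Y): not NE [P2→R gives 5>0; P3→X gives 7>3]
(B,P,Z): not NE [P1→A gives 7>5; P2→Q gives 9>0; P3→X gives 7>2]
(B,P,W): not NE [P1→A gives 1>0; P2→Q gives 7>3; P3→X gives 7>3]
(B,Q,X): NE
(B,Q,Y): not NE [P1→A gives 9>3; P2→R gives 5>1]
(B,Q,Z): not NE [P1→A gives 9>3; P3→Y gives 8>6]
(B,Q,W): not NE [P1→A gives 8>2; P3→Y gives 8>3]
(B,R,X): not NE [P2→Q gives 11>9; P3→Z gives 3>0]
(B,R,Y): not NE [P1→A gives 8>7]
(B,R,Z): not NE [P1→A gives 3>1; P2→Q gives 9>6]
(B,R,W): not NE [P2→Q gives 7>1; P3→Z gives 3>1]

Nash profiles: (B,Q,X)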